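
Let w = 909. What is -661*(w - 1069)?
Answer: 105760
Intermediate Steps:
-661*(w - 1069) = -661*(909 - 1069) = -661*(-160) = 105760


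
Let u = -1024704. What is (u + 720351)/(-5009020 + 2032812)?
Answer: 304353/2976208 ≈ 0.10226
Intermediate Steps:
(u + 720351)/(-5009020 + 2032812) = (-1024704 + 720351)/(-5009020 + 2032812) = -304353/(-2976208) = -304353*(-1/2976208) = 304353/2976208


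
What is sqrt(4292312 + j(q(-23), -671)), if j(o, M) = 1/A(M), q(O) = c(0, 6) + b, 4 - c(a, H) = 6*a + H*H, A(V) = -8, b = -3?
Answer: sqrt(68676990)/4 ≈ 2071.8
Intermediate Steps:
c(a, H) = 4 - H**2 - 6*a (c(a, H) = 4 - (6*a + H*H) = 4 - (6*a + H**2) = 4 - (H**2 + 6*a) = 4 + (-H**2 - 6*a) = 4 - H**2 - 6*a)
q(O) = -35 (q(O) = (4 - 1*6**2 - 6*0) - 3 = (4 - 1*36 + 0) - 3 = (4 - 36 + 0) - 3 = -32 - 3 = -35)
j(o, M) = -1/8 (j(o, M) = 1/(-8) = -1/8)
sqrt(4292312 + j(q(-23), -671)) = sqrt(4292312 - 1/8) = sqrt(34338495/8) = sqrt(68676990)/4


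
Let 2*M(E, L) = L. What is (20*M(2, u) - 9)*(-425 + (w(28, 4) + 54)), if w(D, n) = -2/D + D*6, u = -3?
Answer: 110877/14 ≈ 7919.8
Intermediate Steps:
M(E, L) = L/2
w(D, n) = -2/D + 6*D
(20*M(2, u) - 9)*(-425 + (w(28, 4) + 54)) = (20*((½)*(-3)) - 9)*(-425 + ((-2/28 + 6*28) + 54)) = (20*(-3/2) - 9)*(-425 + ((-2*1/28 + 168) + 54)) = (-30 - 9)*(-425 + ((-1/14 + 168) + 54)) = -39*(-425 + (2351/14 + 54)) = -39*(-425 + 3107/14) = -39*(-2843/14) = 110877/14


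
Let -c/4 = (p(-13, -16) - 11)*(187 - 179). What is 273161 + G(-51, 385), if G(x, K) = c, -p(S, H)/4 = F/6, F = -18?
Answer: 273129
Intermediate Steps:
p(S, H) = 12 (p(S, H) = -(-72)/6 = -4*(-3) = 12)
c = -32 (c = -4*(12 - 11)*(187 - 179) = -4*8 = -32)
G(x, K) = -32
273161 + G(-51, 385) = 273161 - 32 = 273129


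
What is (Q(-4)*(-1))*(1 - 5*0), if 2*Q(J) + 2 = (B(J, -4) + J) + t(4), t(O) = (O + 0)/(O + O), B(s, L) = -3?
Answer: 17/4 ≈ 4.2500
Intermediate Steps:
t(O) = 1/2 (t(O) = O/((2*O)) = O*(1/(2*O)) = 1/2)
Q(J) = -9/4 + J/2 (Q(J) = -1 + ((-3 + J) + 1/2)/2 = -1 + (-5/2 + J)/2 = -1 + (-5/4 + J/2) = -9/4 + J/2)
(Q(-4)*(-1))*(1 - 5*0) = ((-9/4 + (1/2)*(-4))*(-1))*(1 - 5*0) = ((-9/4 - 2)*(-1))*(1 + 0) = -17/4*(-1)*1 = (17/4)*1 = 17/4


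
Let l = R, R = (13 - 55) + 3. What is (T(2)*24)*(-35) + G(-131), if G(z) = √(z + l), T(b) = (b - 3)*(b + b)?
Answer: 3360 + I*√170 ≈ 3360.0 + 13.038*I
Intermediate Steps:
R = -39 (R = -42 + 3 = -39)
T(b) = 2*b*(-3 + b) (T(b) = (-3 + b)*(2*b) = 2*b*(-3 + b))
l = -39
G(z) = √(-39 + z) (G(z) = √(z - 39) = √(-39 + z))
(T(2)*24)*(-35) + G(-131) = ((2*2*(-3 + 2))*24)*(-35) + √(-39 - 131) = ((2*2*(-1))*24)*(-35) + √(-170) = -4*24*(-35) + I*√170 = -96*(-35) + I*√170 = 3360 + I*√170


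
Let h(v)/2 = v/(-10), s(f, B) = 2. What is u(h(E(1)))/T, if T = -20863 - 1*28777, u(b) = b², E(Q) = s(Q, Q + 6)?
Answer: -1/310250 ≈ -3.2232e-6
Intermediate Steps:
E(Q) = 2
h(v) = -v/5 (h(v) = 2*(v/(-10)) = 2*(v*(-⅒)) = 2*(-v/10) = -v/5)
T = -49640 (T = -20863 - 28777 = -49640)
u(h(E(1)))/T = (-⅕*2)²/(-49640) = (-⅖)²*(-1/49640) = (4/25)*(-1/49640) = -1/310250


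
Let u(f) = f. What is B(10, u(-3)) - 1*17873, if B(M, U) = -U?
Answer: -17870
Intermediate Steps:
B(10, u(-3)) - 1*17873 = -1*(-3) - 1*17873 = 3 - 17873 = -17870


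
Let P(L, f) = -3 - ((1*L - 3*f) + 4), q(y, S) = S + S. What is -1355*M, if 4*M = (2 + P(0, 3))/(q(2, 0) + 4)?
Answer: -1355/4 ≈ -338.75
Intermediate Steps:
q(y, S) = 2*S
P(L, f) = -7 - L + 3*f (P(L, f) = -3 - ((L - 3*f) + 4) = -3 - (4 + L - 3*f) = -3 + (-4 - L + 3*f) = -7 - L + 3*f)
M = ¼ (M = ((2 + (-7 - 1*0 + 3*3))/(2*0 + 4))/4 = ((2 + (-7 + 0 + 9))/(0 + 4))/4 = ((2 + 2)/4)/4 = (4*(¼))/4 = (¼)*1 = ¼ ≈ 0.25000)
-1355*M = -1355*¼ = -1355/4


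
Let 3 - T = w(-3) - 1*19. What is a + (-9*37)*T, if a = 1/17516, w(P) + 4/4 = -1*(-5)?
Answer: -104990903/17516 ≈ -5994.0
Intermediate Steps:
w(P) = 4 (w(P) = -1 - 1*(-5) = -1 + 5 = 4)
T = 18 (T = 3 - (4 - 1*19) = 3 - (4 - 19) = 3 - 1*(-15) = 3 + 15 = 18)
a = 1/17516 ≈ 5.7091e-5
a + (-9*37)*T = 1/17516 - 9*37*18 = 1/17516 - 333*18 = 1/17516 - 5994 = -104990903/17516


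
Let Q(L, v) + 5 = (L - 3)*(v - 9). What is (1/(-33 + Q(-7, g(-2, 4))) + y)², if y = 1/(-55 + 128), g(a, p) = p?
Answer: 7225/767376 ≈ 0.0094152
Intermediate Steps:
Q(L, v) = -5 + (-9 + v)*(-3 + L) (Q(L, v) = -5 + (L - 3)*(v - 9) = -5 + (-3 + L)*(-9 + v) = -5 + (-9 + v)*(-3 + L))
y = 1/73 ≈ 0.013699
(1/(-33 + Q(-7, g(-2, 4))) + y)² = (1/(-33 + (22 - 9*(-7) - 3*4 - 7*4)) + 1/73)² = (1/(-33 + (22 + 63 - 12 - 28)) + 1/73)² = (1/(-33 + 45) + 1/73)² = (1/12 + 1/73)² = (85/876)² = 7225/767376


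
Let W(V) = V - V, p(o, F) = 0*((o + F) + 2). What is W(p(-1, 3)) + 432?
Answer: 432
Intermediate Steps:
p(o, F) = 0 (p(o, F) = 0*((F + o) + 2) = 0*(2 + F + o) = 0)
W(V) = 0
W(p(-1, 3)) + 432 = 0 + 432 = 432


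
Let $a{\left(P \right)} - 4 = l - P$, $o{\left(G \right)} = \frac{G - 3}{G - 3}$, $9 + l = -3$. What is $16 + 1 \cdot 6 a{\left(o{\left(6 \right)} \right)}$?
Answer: $-38$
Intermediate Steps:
$l = -12$ ($l = -9 - 3 = -12$)
$o{\left(G \right)} = 1$ ($o{\left(G \right)} = \frac{-3 + G}{-3 + G} = 1$)
$a{\left(P \right)} = -8 - P$ ($a{\left(P \right)} = 4 - \left(12 + P\right) = -8 - P$)
$16 + 1 \cdot 6 a{\left(o{\left(6 \right)} \right)} = 16 + 1 \cdot 6 \left(-8 - 1\right) = 16 + 6 \left(-8 - 1\right) = 16 + 6 \left(-9\right) = 16 - 54 = -38$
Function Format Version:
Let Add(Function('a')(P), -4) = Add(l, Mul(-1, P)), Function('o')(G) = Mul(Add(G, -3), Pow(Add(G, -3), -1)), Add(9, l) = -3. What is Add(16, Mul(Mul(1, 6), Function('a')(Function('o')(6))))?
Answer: -38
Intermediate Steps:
l = -12 (l = Add(-9, -3) = -12)
Function('o')(G) = 1 (Function('o')(G) = Mul(Add(-3, G), Pow(Add(-3, G), -1)) = 1)
Function('a')(P) = Add(-8, Mul(-1, P)) (Function('a')(P) = Add(4, Add(-12, Mul(-1, P))) = Add(-8, Mul(-1, P)))
Add(16, Mul(Mul(1, 6), Function('a')(Function('o')(6)))) = Add(16, Mul(Mul(1, 6), Add(-8, Mul(-1, 1)))) = Add(16, Mul(6, Add(-8, -1))) = Add(16, Mul(6, -9)) = Add(16, -54) = -38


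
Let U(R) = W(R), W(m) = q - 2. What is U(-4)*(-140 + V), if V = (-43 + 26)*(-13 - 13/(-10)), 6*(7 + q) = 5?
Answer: -28861/60 ≈ -481.02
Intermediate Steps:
q = -37/6 (q = -7 + (⅙)*5 = -7 + ⅚ = -37/6 ≈ -6.1667)
W(m) = -49/6 (W(m) = -37/6 - 2 = -49/6)
U(R) = -49/6
V = 1989/10 (V = -17*(-13 - 13*(-⅒)) = -17*(-13 + 13/10) = -17*(-117/10) = 1989/10 ≈ 198.90)
U(-4)*(-140 + V) = -49*(-140 + 1989/10)/6 = -49/6*589/10 = -28861/60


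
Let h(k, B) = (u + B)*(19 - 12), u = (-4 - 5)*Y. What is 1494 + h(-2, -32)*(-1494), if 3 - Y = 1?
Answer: 524394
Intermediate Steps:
Y = 2 (Y = 3 - 1*1 = 3 - 1 = 2)
u = -18 (u = (-4 - 5)*2 = -9*2 = -18)
h(k, B) = -126 + 7*B (h(k, B) = (-18 + B)*(19 - 12) = (-18 + B)*7 = -126 + 7*B)
1494 + h(-2, -32)*(-1494) = 1494 + (-126 + 7*(-32))*(-1494) = 1494 + (-126 - 224)*(-1494) = 1494 - 350*(-1494) = 1494 + 522900 = 524394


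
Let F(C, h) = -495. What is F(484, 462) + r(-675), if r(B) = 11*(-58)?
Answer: -1133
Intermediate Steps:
r(B) = -638
F(484, 462) + r(-675) = -495 - 638 = -1133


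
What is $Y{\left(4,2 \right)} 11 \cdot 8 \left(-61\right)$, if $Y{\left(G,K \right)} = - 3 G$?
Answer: $64416$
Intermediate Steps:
$Y{\left(4,2 \right)} 11 \cdot 8 \left(-61\right) = \left(-3\right) 4 \cdot 11 \cdot 8 \left(-61\right) = \left(-12\right) 11 \cdot 8 \left(-61\right) = \left(-132\right) 8 \left(-61\right) = \left(-1056\right) \left(-61\right) = 64416$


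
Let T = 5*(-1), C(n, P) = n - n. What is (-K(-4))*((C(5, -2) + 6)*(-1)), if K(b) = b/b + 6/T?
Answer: -6/5 ≈ -1.2000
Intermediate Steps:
C(n, P) = 0
T = -5
K(b) = -⅕ (K(b) = b/b + 6/(-5) = 1 + 6*(-⅕) = 1 - 6/5 = -⅕)
(-K(-4))*((C(5, -2) + 6)*(-1)) = (-1*(-⅕))*((0 + 6)*(-1)) = (6*(-1))/5 = (⅕)*(-6) = -6/5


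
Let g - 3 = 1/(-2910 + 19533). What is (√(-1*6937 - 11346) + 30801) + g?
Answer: 512054893/16623 + I*√18283 ≈ 30804.0 + 135.21*I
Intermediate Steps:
g = 49870/16623 (g = 3 + 1/(-2910 + 19533) = 3 + 1/16623 = 49870/16623 ≈ 3.0001)
(√(-1*6937 - 11346) + 30801) + g = (√(-1*6937 - 11346) + 30801) + 49870/16623 = (√(-6937 - 11346) + 30801) + 49870/16623 = (√(-18283) + 30801) + 49870/16623 = (I*√18283 + 30801) + 49870/16623 = (30801 + I*√18283) + 49870/16623 = 512054893/16623 + I*√18283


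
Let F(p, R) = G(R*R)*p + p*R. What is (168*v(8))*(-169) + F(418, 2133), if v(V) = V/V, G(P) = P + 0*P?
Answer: 1902633204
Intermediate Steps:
G(P) = P (G(P) = P + 0 = P)
v(V) = 1
F(p, R) = R*p + p*R**2 (F(p, R) = (R*R)*p + p*R = R**2*p + R*p = p*R**2 + R*p = R*p + p*R**2)
(168*v(8))*(-169) + F(418, 2133) = (168*1)*(-169) + 2133*418*(1 + 2133) = 168*(-169) + 2133*418*2134 = -28392 + 1902661596 = 1902633204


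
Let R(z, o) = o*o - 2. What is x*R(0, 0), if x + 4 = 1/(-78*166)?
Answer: 51793/6474 ≈ 8.0002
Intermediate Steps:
x = -51793/12948 (x = -4 + 1/(-78*166) = -4 + 1/(-12948) = -4 - 1/12948 = -51793/12948 ≈ -4.0001)
R(z, o) = -2 + o² (R(z, o) = o² - 2 = -2 + o²)
x*R(0, 0) = -51793*(-2 + 0²)/12948 = -51793*(-2 + 0)/12948 = -51793/12948*(-2) = 51793/6474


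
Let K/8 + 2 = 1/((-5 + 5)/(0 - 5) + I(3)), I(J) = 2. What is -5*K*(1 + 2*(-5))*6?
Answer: -3240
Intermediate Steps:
K = -12 (K = -16 + 8/((-5 + 5)/(0 - 5) + 2) = -16 + 8/(0/(-5) + 2) = -16 + 8/(0*(-⅕) + 2) = -16 + 8/(0 + 2) = -16 + 8/2 = -16 + 8*(½) = -16 + 4 = -12)
-5*K*(1 + 2*(-5))*6 = -5*(-12*(1 + 2*(-5)))*6 = -5*(-12*(1 - 10))*6 = -5*(-12*(-9))*6 = -540*6 = -5*648 = -3240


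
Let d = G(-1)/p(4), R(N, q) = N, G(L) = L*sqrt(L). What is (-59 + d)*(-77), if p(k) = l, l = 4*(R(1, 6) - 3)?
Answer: 4543 - 77*I/8 ≈ 4543.0 - 9.625*I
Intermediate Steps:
G(L) = L**(3/2)
l = -8 (l = 4*(1 - 3) = 4*(-2) = -8)
p(k) = -8
d = I/8 (d = (-1)**(3/2)/(-8) = -I*(-1/8) = I/8 ≈ 0.125*I)
(-59 + d)*(-77) = (-59 + I/8)*(-77) = 4543 - 77*I/8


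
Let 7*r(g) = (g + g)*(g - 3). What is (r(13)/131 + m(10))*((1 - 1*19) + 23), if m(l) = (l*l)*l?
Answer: 4586300/917 ≈ 5001.4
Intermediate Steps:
m(l) = l**3 (m(l) = l**2*l = l**3)
r(g) = 2*g*(-3 + g)/7 (r(g) = ((g + g)*(g - 3))/7 = ((2*g)*(-3 + g))/7 = (2*g*(-3 + g))/7 = 2*g*(-3 + g)/7)
(r(13)/131 + m(10))*((1 - 1*19) + 23) = (((2/7)*13*(-3 + 13))/131 + 10**3)*((1 - 1*19) + 23) = (((2/7)*13*10)*(1/131) + 1000)*((1 - 19) + 23) = ((260/7)*(1/131) + 1000)*(-18 + 23) = (260/917 + 1000)*5 = (917260/917)*5 = 4586300/917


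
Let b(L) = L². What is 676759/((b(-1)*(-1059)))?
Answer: -676759/1059 ≈ -639.05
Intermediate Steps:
676759/((b(-1)*(-1059))) = 676759/(((-1)²*(-1059))) = 676759/((1*(-1059))) = 676759/(-1059) = 676759*(-1/1059) = -676759/1059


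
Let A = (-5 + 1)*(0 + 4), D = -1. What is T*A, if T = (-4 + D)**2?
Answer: -400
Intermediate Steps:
A = -16 (A = -4*4 = -16)
T = 25 (T = (-4 - 1)**2 = (-5)**2 = 25)
T*A = 25*(-16) = -400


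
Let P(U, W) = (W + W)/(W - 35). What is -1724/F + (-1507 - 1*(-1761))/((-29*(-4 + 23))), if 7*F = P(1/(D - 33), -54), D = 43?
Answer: -147957521/14877 ≈ -9945.4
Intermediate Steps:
P(U, W) = 2*W/(-35 + W) (P(U, W) = (2*W)/(-35 + W) = 2*W/(-35 + W))
F = 108/623 (F = (2*(-54)/(-35 - 54))/7 = (2*(-54)/(-89))/7 = (2*(-54)*(-1/89))/7 = (1/7)*(108/89) = 108/623 ≈ 0.17335)
-1724/F + (-1507 - 1*(-1761))/((-29*(-4 + 23))) = -1724/108/623 + (-1507 - 1*(-1761))/((-29*(-4 + 23))) = -1724*623/108 + (-1507 + 1761)/((-29*19)) = -268513/27 + 254/(-551) = -268513/27 + 254*(-1/551) = -268513/27 - 254/551 = -147957521/14877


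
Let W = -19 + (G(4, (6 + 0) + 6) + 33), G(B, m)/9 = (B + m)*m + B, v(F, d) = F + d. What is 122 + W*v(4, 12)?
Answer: 28570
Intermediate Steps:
G(B, m) = 9*B + 9*m*(B + m) (G(B, m) = 9*((B + m)*m + B) = 9*(m*(B + m) + B) = 9*(B + m*(B + m)) = 9*B + 9*m*(B + m))
W = 1778 (W = -19 + ((9*4 + 9*((6 + 0) + 6)² + 9*4*((6 + 0) + 6)) + 33) = -19 + ((36 + 9*(6 + 6)² + 9*4*(6 + 6)) + 33) = -19 + ((36 + 9*12² + 9*4*12) + 33) = -19 + ((36 + 9*144 + 432) + 33) = -19 + ((36 + 1296 + 432) + 33) = -19 + (1764 + 33) = -19 + 1797 = 1778)
122 + W*v(4, 12) = 122 + 1778*(4 + 12) = 122 + 1778*16 = 122 + 28448 = 28570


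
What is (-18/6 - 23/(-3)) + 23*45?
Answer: 3119/3 ≈ 1039.7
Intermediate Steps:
(-18/6 - 23/(-3)) + 23*45 = (-18*1/6 - 23*(-1/3)) + 1035 = (-3 + 23/3) + 1035 = 14/3 + 1035 = 3119/3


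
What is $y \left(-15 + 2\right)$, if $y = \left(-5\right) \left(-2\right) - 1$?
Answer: $-117$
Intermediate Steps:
$y = 9$ ($y = 10 - 1 = 9$)
$y \left(-15 + 2\right) = 9 \left(-15 + 2\right) = 9 \left(-13\right) = -117$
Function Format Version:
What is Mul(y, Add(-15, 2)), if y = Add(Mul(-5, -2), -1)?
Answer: -117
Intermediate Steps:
y = 9 (y = Add(10, -1) = 9)
Mul(y, Add(-15, 2)) = Mul(9, Add(-15, 2)) = Mul(9, -13) = -117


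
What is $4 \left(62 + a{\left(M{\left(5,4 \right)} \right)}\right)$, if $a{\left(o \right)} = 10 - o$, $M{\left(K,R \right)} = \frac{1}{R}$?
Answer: $287$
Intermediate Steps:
$4 \left(62 + a{\left(M{\left(5,4 \right)} \right)}\right) = 4 \left(62 + \left(10 - \frac{1}{4}\right)\right) = 4 \left(62 + \frac{39}{4}\right) = 4 \cdot \frac{287}{4} = 287$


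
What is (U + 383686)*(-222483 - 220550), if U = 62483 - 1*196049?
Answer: -110811413960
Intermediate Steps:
U = -133566 (U = 62483 - 196049 = -133566)
(U + 383686)*(-222483 - 220550) = (-133566 + 383686)*(-222483 - 220550) = 250120*(-443033) = -110811413960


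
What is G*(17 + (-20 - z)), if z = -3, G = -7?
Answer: 0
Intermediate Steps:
G*(17 + (-20 - z)) = -7*(17 + (-20 - 1*(-3))) = -7*(17 + (-20 + 3)) = -7*(17 - 17) = -7*0 = 0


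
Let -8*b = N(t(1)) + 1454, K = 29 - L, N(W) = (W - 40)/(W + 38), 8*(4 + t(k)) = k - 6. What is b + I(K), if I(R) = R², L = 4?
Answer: 315713/712 ≈ 443.42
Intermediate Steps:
t(k) = -19/4 + k/8 (t(k) = -4 + (k - 6)/8 = -4 + (-6 + k)/8 = -4 + (-¾ + k/8) = -19/4 + k/8)
N(W) = (-40 + W)/(38 + W)
K = 25 (K = 29 - 1*4 = 29 - 4 = 25)
b = -129287/712 (b = -((-40 + (-19/4 + (⅛)*1))/(38 + (-19/4 + (⅛)*1)) + 1454)/8 = -((-40 + (-19/4 + ⅛))/(38 + (-19/4 + ⅛)) + 1454)/8 = -((-40 - 37/8)/(38 - 37/8) + 1454)/8 = -(-357/8/(267/8) + 1454)/8 = -((8/267)*(-357/8) + 1454)/8 = -(-119/89 + 1454)/8 = -⅛*129287/89 = -129287/712 ≈ -181.58)
b + I(K) = -129287/712 + 25² = -129287/712 + 625 = 315713/712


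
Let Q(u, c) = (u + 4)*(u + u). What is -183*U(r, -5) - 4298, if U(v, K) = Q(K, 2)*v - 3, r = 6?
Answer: -14729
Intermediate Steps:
Q(u, c) = 2*u*(4 + u) (Q(u, c) = (4 + u)*(2*u) = 2*u*(4 + u))
U(v, K) = -3 + 2*K*v*(4 + K) (U(v, K) = (2*K*(4 + K))*v - 3 = 2*K*v*(4 + K) - 3 = -3 + 2*K*v*(4 + K))
-183*U(r, -5) - 4298 = -183*(-3 + 2*(-5)*6*(4 - 5)) - 4298 = -183*(-3 + 2*(-5)*6*(-1)) - 4298 = -183*(-3 + 60) - 4298 = -183*57 - 4298 = -10431 - 4298 = -14729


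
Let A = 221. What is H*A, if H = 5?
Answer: 1105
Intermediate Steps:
H*A = 5*221 = 1105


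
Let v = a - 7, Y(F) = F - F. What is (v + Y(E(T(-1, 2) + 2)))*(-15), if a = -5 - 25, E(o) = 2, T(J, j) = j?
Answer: 555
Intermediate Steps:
a = -30
Y(F) = 0
v = -37 (v = -30 - 7 = -37)
(v + Y(E(T(-1, 2) + 2)))*(-15) = (-37 + 0)*(-15) = -37*(-15) = 555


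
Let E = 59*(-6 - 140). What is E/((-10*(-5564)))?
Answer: -4307/27820 ≈ -0.15482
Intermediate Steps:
E = -8614 (E = 59*(-146) = -8614)
E/((-10*(-5564))) = -8614/((-10*(-5564))) = -8614/55640 = -8614*1/55640 = -4307/27820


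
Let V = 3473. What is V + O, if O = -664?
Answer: 2809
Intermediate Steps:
V + O = 3473 - 664 = 2809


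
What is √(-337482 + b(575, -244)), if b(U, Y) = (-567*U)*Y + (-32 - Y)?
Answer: √79212830 ≈ 8900.2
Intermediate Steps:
b(U, Y) = -32 - Y - 567*U*Y (b(U, Y) = -567*U*Y + (-32 - Y) = -32 - Y - 567*U*Y)
√(-337482 + b(575, -244)) = √(-337482 + (-32 - 1*(-244) - 567*575*(-244))) = √(-337482 + (-32 + 244 + 79550100)) = √(-337482 + 79550312) = √79212830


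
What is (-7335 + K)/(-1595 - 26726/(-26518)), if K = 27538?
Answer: -267871577/21134742 ≈ -12.674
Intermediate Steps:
(-7335 + K)/(-1595 - 26726/(-26518)) = (-7335 + 27538)/(-1595 - 26726/(-26518)) = 20203/(-1595 - 26726*(-1/26518)) = 20203/(-1595 + 13363/13259) = 20203/(-21134742/13259) = 20203*(-13259/21134742) = -267871577/21134742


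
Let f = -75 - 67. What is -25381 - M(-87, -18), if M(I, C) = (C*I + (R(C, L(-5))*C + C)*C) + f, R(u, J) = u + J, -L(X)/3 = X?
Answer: -26157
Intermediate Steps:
L(X) = -3*X
R(u, J) = J + u
f = -142
M(I, C) = -142 + C*I + C*(C + C*(15 + C)) (M(I, C) = (C*I + ((-3*(-5) + C)*C + C)*C) - 142 = (C*I + ((15 + C)*C + C)*C) - 142 = (C*I + (C*(15 + C) + C)*C) - 142 = (C*I + (C + C*(15 + C))*C) - 142 = (C*I + C*(C + C*(15 + C))) - 142 = -142 + C*I + C*(C + C*(15 + C)))
-25381 - M(-87, -18) = -25381 - (-142 + (-18)³ + 16*(-18)² - 18*(-87)) = -25381 - (-142 - 5832 + 16*324 + 1566) = -25381 - (-142 - 5832 + 5184 + 1566) = -25381 - 1*776 = -25381 - 776 = -26157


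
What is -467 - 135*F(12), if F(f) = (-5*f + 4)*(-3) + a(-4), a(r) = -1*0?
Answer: -23147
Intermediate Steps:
a(r) = 0
F(f) = -12 + 15*f (F(f) = (-5*f + 4)*(-3) + 0 = (4 - 5*f)*(-3) + 0 = (-12 + 15*f) + 0 = -12 + 15*f)
-467 - 135*F(12) = -467 - 135*(-12 + 15*12) = -467 - 135*(-12 + 180) = -467 - 135*168 = -467 - 22680 = -23147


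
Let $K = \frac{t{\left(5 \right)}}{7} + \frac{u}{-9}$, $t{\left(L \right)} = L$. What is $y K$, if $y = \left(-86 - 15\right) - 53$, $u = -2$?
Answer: $- \frac{1298}{9} \approx -144.22$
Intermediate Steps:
$y = -154$ ($y = -101 - 53 = -154$)
$K = \frac{59}{63}$ ($K = \frac{5}{7} - \frac{2}{-9} = 5 \cdot \frac{1}{7} - - \frac{2}{9} = \frac{5}{7} + \frac{2}{9} = \frac{59}{63} \approx 0.93651$)
$y K = \left(-154\right) \frac{59}{63} = - \frac{1298}{9}$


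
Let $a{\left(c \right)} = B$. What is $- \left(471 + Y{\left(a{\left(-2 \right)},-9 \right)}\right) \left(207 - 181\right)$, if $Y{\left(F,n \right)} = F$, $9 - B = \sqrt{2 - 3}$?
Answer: $-12480 + 26 i \approx -12480.0 + 26.0 i$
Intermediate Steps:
$B = 9 - i$ ($B = 9 - \sqrt{2 - 3} = 9 - \sqrt{-1} = 9 - i \approx 9.0 - 1.0 i$)
$a{\left(c \right)} = 9 - i$
$- \left(471 + Y{\left(a{\left(-2 \right)},-9 \right)}\right) \left(207 - 181\right) = - \left(471 + \left(9 - i\right)\right) \left(207 - 181\right) = - \left(480 - i\right) 26 = - (12480 - 26 i) = -12480 + 26 i$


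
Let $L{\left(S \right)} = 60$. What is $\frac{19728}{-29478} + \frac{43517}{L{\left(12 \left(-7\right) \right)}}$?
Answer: $\frac{213601741}{294780} \approx 724.61$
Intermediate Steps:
$\frac{19728}{-29478} + \frac{43517}{L{\left(12 \left(-7\right) \right)}} = \frac{19728}{-29478} + \frac{43517}{60} = 19728 \left(- \frac{1}{29478}\right) + 43517 \cdot \frac{1}{60} = - \frac{3288}{4913} + \frac{43517}{60} = \frac{213601741}{294780}$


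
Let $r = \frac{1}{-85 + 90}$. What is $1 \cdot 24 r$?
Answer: $\frac{24}{5} \approx 4.8$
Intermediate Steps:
$r = \frac{1}{5} \approx 0.2$
$1 \cdot 24 r = 1 \cdot 24 \cdot \frac{1}{5} = 24 \cdot \frac{1}{5} = \frac{24}{5}$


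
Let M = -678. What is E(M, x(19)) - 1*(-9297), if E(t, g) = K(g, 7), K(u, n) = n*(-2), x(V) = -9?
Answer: 9283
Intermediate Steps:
K(u, n) = -2*n
E(t, g) = -14 (E(t, g) = -2*7 = -14)
E(M, x(19)) - 1*(-9297) = -14 - 1*(-9297) = -14 + 9297 = 9283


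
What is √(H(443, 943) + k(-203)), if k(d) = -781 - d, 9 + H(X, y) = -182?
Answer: I*√769 ≈ 27.731*I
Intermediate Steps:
H(X, y) = -191 (H(X, y) = -9 - 182 = -191)
√(H(443, 943) + k(-203)) = √(-191 + (-781 - 1*(-203))) = √(-191 + (-781 + 203)) = √(-191 - 578) = √(-769) = I*√769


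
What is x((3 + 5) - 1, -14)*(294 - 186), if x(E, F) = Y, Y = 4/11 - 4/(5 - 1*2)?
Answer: -1152/11 ≈ -104.73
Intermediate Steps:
Y = -32/33 (Y = 4*(1/11) - 4/(5 - 2) = 4/11 - 4/3 = -32/33 ≈ -0.96970)
x(E, F) = -32/33
x((3 + 5) - 1, -14)*(294 - 186) = -32*(294 - 186)/33 = -32/33*108 = -1152/11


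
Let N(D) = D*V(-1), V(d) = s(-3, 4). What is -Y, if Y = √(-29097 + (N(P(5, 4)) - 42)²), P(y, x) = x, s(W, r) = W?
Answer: -3*I*√2909 ≈ -161.81*I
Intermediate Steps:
V(d) = -3
N(D) = -3*D (N(D) = D*(-3) = -3*D)
Y = 3*I*√2909 (Y = √(-29097 + (-3*4 - 42)²) = √(-29097 + (-12 - 42)²) = √(-29097 + (-54)²) = √(-29097 + 2916) = √(-26181) = 3*I*√2909 ≈ 161.81*I)
-Y = -3*I*√2909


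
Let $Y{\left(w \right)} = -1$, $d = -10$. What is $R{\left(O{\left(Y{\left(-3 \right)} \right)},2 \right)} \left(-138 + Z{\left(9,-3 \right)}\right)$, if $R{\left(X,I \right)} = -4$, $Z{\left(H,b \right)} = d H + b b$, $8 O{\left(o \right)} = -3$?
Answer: $876$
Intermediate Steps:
$O{\left(o \right)} = - \frac{3}{8}$ ($O{\left(o \right)} = \frac{1}{8} \left(-3\right) = - \frac{3}{8}$)
$Z{\left(H,b \right)} = b^{2} - 10 H$ ($Z{\left(H,b \right)} = - 10 H + b b = - 10 H + b^{2} = b^{2} - 10 H$)
$R{\left(O{\left(Y{\left(-3 \right)} \right)},2 \right)} \left(-138 + Z{\left(9,-3 \right)}\right) = - 4 \left(-138 + \left(\left(-3\right)^{2} - 90\right)\right) = - 4 \left(-138 + \left(9 - 90\right)\right) = - 4 \left(-138 - 81\right) = \left(-4\right) \left(-219\right) = 876$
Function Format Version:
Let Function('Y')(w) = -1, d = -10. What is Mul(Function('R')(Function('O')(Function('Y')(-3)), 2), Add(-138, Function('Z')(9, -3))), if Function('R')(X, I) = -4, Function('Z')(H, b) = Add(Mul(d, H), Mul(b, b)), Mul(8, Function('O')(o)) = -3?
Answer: 876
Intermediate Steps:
Function('O')(o) = Rational(-3, 8) (Function('O')(o) = Mul(Rational(1, 8), -3) = Rational(-3, 8))
Function('Z')(H, b) = Add(Pow(b, 2), Mul(-10, H)) (Function('Z')(H, b) = Add(Mul(-10, H), Mul(b, b)) = Add(Mul(-10, H), Pow(b, 2)) = Add(Pow(b, 2), Mul(-10, H)))
Mul(Function('R')(Function('O')(Function('Y')(-3)), 2), Add(-138, Function('Z')(9, -3))) = Mul(-4, Add(-138, Add(Pow(-3, 2), Mul(-10, 9)))) = Mul(-4, Add(-138, Add(9, -90))) = Mul(-4, Add(-138, -81)) = Mul(-4, -219) = 876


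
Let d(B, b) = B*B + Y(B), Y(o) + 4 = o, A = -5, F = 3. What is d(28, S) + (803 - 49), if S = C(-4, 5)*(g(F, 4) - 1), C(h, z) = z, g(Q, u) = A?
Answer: 1562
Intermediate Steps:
g(Q, u) = -5
Y(o) = -4 + o
S = -30 (S = 5*(-5 - 1) = 5*(-6) = -30)
d(B, b) = -4 + B + B**2 (d(B, b) = B*B + (-4 + B) = B**2 + (-4 + B) = -4 + B + B**2)
d(28, S) + (803 - 49) = (-4 + 28 + 28**2) + (803 - 49) = (-4 + 28 + 784) + 754 = 808 + 754 = 1562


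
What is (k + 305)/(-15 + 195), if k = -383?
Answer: -13/30 ≈ -0.43333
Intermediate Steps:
(k + 305)/(-15 + 195) = (-383 + 305)/(-15 + 195) = -78/180 = -78*1/180 = -13/30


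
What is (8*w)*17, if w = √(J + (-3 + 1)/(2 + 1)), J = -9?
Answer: 136*I*√87/3 ≈ 422.84*I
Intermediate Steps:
w = I*√87/3 (w = √(-9 + (-3 + 1)/(2 + 1)) = √(-9 - 2/3) = √(-9 - 2*⅓) = √(-9 - ⅔) = √(-29/3) = I*√87/3 ≈ 3.1091*I)
(8*w)*17 = (8*(I*√87/3))*17 = (8*I*√87/3)*17 = 136*I*√87/3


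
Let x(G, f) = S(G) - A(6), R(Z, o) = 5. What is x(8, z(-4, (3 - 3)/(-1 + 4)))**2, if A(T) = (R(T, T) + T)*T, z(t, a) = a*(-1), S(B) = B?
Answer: 3364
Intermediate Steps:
z(t, a) = -a
A(T) = T*(5 + T) (A(T) = (5 + T)*T = T*(5 + T))
x(G, f) = -66 + G (x(G, f) = G - 6*(5 + 6) = G - 6*11 = G - 1*66 = G - 66 = -66 + G)
x(8, z(-4, (3 - 3)/(-1 + 4)))**2 = (-66 + 8)**2 = (-58)**2 = 3364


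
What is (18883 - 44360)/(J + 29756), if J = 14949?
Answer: -25477/44705 ≈ -0.56989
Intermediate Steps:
(18883 - 44360)/(J + 29756) = (18883 - 44360)/(14949 + 29756) = -25477/44705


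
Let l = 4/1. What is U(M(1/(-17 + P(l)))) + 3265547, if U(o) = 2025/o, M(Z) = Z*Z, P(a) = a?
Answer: 3607772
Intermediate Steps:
l = 4 (l = 4*1 = 4)
M(Z) = Z²
U(M(1/(-17 + P(l)))) + 3265547 = 2025/((1/(-17 + 4))²) + 3265547 = 2025/((1/(-13))²) + 3265547 = 2025/((-1/13)²) + 3265547 = 2025/(1/169) + 3265547 = 2025*169 + 3265547 = 342225 + 3265547 = 3607772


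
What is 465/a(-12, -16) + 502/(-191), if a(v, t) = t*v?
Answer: -2523/12224 ≈ -0.20640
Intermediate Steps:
465/a(-12, -16) + 502/(-191) = 465/((-16*(-12))) + 502/(-191) = 465/192 + 502*(-1/191) = 465*(1/192) - 502/191 = 155/64 - 502/191 = -2523/12224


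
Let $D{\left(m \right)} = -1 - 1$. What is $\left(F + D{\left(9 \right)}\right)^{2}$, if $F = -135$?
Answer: $18769$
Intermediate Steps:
$D{\left(m \right)} = -2$ ($D{\left(m \right)} = -1 - 1 = -2$)
$\left(F + D{\left(9 \right)}\right)^{2} = \left(-135 - 2\right)^{2} = \left(-137\right)^{2} = 18769$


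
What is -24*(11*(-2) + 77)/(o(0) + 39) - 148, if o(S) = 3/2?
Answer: -4876/27 ≈ -180.59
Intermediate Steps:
o(S) = 3/2 (o(S) = 3*(½) = 3/2)
-24*(11*(-2) + 77)/(o(0) + 39) - 148 = -24*(11*(-2) + 77)/(3/2 + 39) - 148 = -24*(-22 + 77)/81/2 - 148 = -1320*2/81 - 148 = -24*110/81 - 148 = -880/27 - 148 = -4876/27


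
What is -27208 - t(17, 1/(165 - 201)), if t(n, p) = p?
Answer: -979487/36 ≈ -27208.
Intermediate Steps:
-27208 - t(17, 1/(165 - 201)) = -27208 - 1/(165 - 201) = -27208 - 1/(-36) = -27208 - 1*(-1/36) = -27208 + 1/36 = -979487/36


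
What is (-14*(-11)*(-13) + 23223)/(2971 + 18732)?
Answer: 21221/21703 ≈ 0.97779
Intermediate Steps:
(-14*(-11)*(-13) + 23223)/(2971 + 18732) = (154*(-13) + 23223)/21703 = (-2002 + 23223)*(1/21703) = 21221*(1/21703) = 21221/21703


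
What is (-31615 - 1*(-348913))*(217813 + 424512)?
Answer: 203808437850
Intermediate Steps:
(-31615 - 1*(-348913))*(217813 + 424512) = (-31615 + 348913)*642325 = 317298*642325 = 203808437850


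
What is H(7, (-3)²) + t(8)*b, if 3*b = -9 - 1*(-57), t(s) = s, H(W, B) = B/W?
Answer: 905/7 ≈ 129.29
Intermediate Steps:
b = 16 (b = (-9 - 1*(-57))/3 = (-9 + 57)/3 = (⅓)*48 = 16)
H(7, (-3)²) + t(8)*b = (-3)²/7 + 8*16 = 9*(⅐) + 128 = 9/7 + 128 = 905/7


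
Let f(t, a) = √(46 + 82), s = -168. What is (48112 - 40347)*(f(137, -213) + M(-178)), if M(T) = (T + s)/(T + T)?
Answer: 1343345/178 + 62120*√2 ≈ 95398.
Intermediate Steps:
f(t, a) = 8*√2 (f(t, a) = √128 = 8*√2)
M(T) = (-168 + T)/(2*T) (M(T) = (T - 168)/(T + T) = (-168 + T)/((2*T)) = (-168 + T)*(1/(2*T)) = (-168 + T)/(2*T))
(48112 - 40347)*(f(137, -213) + M(-178)) = (48112 - 40347)*(8*√2 + (½)*(-168 - 178)/(-178)) = 7765*(8*√2 + (½)*(-1/178)*(-346)) = 7765*(8*√2 + 173/178) = 7765*(173/178 + 8*√2) = 1343345/178 + 62120*√2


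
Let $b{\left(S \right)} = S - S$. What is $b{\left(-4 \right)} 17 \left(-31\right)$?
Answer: $0$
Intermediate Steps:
$b{\left(S \right)} = 0$
$b{\left(-4 \right)} 17 \left(-31\right) = 0 \cdot 17 \left(-31\right) = 0 \left(-31\right) = 0$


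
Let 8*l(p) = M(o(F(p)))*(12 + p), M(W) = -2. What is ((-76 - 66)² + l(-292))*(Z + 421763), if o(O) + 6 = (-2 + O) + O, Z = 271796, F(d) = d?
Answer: 14033472806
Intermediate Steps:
o(O) = -8 + 2*O (o(O) = -6 + ((-2 + O) + O) = -6 + (-2 + 2*O) = -8 + 2*O)
l(p) = -3 - p/4 (l(p) = (-2*(12 + p))/8 = (-24 - 2*p)/8 = -3 - p/4)
((-76 - 66)² + l(-292))*(Z + 421763) = ((-76 - 66)² + (-3 - ¼*(-292)))*(271796 + 421763) = ((-142)² + (-3 + 73))*693559 = (20164 + 70)*693559 = 20234*693559 = 14033472806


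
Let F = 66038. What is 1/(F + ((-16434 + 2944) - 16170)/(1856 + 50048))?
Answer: 12976/856901673 ≈ 1.5143e-5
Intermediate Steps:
1/(F + ((-16434 + 2944) - 16170)/(1856 + 50048)) = 1/(66038 + ((-16434 + 2944) - 16170)/(1856 + 50048)) = 1/(66038 + (-13490 - 16170)/51904) = 1/(66038 - 29660*1/51904) = 1/(66038 - 7415/12976) = 1/(856901673/12976) = 12976/856901673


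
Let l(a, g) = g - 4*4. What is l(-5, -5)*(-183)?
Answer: 3843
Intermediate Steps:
l(a, g) = -16 + g (l(a, g) = g - 16 = -16 + g)
l(-5, -5)*(-183) = (-16 - 5)*(-183) = -21*(-183) = 3843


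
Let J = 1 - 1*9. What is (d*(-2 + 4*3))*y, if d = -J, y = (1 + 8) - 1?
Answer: 640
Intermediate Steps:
J = -8 (J = 1 - 9 = -8)
y = 8 (y = 9 - 1 = 8)
d = 8 (d = -1*(-8) = 8)
(d*(-2 + 4*3))*y = (8*(-2 + 4*3))*8 = (8*(-2 + 12))*8 = (8*10)*8 = 80*8 = 640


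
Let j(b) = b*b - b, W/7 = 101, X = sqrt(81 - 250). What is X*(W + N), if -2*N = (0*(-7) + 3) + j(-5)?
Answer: 17953*I/2 ≈ 8976.5*I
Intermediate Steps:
X = 13*I (X = sqrt(-169) = 13*I ≈ 13.0*I)
W = 707 (W = 7*101 = 707)
j(b) = b**2 - b
N = -33/2 (N = -((0*(-7) + 3) - 5*(-1 - 5))/2 = -((0 + 3) - 5*(-6))/2 = -(3 + 30)/2 = -1/2*33 = -33/2 ≈ -16.500)
X*(W + N) = (13*I)*(707 - 33/2) = (13*I)*(1381/2) = 17953*I/2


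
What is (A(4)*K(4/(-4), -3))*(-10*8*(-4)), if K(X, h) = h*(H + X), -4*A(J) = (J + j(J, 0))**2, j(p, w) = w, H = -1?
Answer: -7680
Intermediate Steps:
A(J) = -J**2/4 (A(J) = -(J + 0)**2/4 = -J**2/4)
K(X, h) = h*(-1 + X)
(A(4)*K(4/(-4), -3))*(-10*8*(-4)) = ((-1/4*4**2)*(-3*(-1 + 4/(-4))))*(-10*8*(-4)) = ((-1/4*16)*(-3*(-1 + 4*(-1/4))))*(-80*(-4)) = -(-12)*(-1 - 1)*320 = -(-12)*(-2)*320 = -4*6*320 = -24*320 = -7680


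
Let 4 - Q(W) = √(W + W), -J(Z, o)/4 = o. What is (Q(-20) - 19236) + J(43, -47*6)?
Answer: -18104 - 2*I*√10 ≈ -18104.0 - 6.3246*I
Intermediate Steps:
J(Z, o) = -4*o
Q(W) = 4 - √2*√W (Q(W) = 4 - √(W + W) = 4 - √(2*W) = 4 - √2*√W)
(Q(-20) - 19236) + J(43, -47*6) = ((4 - √2*√(-20)) - 19236) - (-188)*6 = ((4 - √2*2*I*√5) - 19236) - 4*(-282) = ((4 - 2*I*√10) - 19236) + 1128 = (-19232 - 2*I*√10) + 1128 = -18104 - 2*I*√10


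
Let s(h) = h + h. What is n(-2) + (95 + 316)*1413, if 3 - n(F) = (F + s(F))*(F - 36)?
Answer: 580518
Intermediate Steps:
s(h) = 2*h
n(F) = 3 - 3*F*(-36 + F) (n(F) = 3 - (F + 2*F)*(F - 36) = 3 - 3*F*(-36 + F))
n(-2) + (95 + 316)*1413 = (3 - 3*(-2)**2 + 108*(-2)) + (95 + 316)*1413 = (3 - 3*4 - 216) + 411*1413 = (3 - 12 - 216) + 580743 = -225 + 580743 = 580518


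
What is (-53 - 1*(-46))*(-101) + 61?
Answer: 768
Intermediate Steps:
(-53 - 1*(-46))*(-101) + 61 = (-53 + 46)*(-101) + 61 = -7*(-101) + 61 = 707 + 61 = 768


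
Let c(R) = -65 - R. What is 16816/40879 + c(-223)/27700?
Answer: 236131041/566174150 ≈ 0.41706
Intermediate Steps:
16816/40879 + c(-223)/27700 = 16816/40879 + (-65 - 1*(-223))/27700 = 16816*(1/40879) + (-65 + 223)*(1/27700) = 16816/40879 + 158*(1/27700) = 16816/40879 + 79/13850 = 236131041/566174150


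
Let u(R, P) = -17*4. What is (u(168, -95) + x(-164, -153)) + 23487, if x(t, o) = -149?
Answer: 23270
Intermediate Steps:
u(R, P) = -68
(u(168, -95) + x(-164, -153)) + 23487 = (-68 - 149) + 23487 = -217 + 23487 = 23270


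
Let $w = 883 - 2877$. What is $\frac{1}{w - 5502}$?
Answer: $- \frac{1}{7496} \approx -0.0001334$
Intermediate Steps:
$w = -1994$ ($w = 883 - 2877 = -1994$)
$\frac{1}{w - 5502} = \frac{1}{-1994 - 5502} = \frac{1}{-7496} = - \frac{1}{7496}$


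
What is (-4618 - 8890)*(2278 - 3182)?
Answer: 12211232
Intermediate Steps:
(-4618 - 8890)*(2278 - 3182) = -13508*(-904) = 12211232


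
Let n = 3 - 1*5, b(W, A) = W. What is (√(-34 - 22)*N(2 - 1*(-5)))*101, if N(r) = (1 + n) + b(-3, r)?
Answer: -808*I*√14 ≈ -3023.3*I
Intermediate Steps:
n = -2 (n = 3 - 5 = -2)
N(r) = -4 (N(r) = (1 - 2) - 3 = -1 - 3 = -4)
(√(-34 - 22)*N(2 - 1*(-5)))*101 = (√(-34 - 22)*(-4))*101 = (√(-56)*(-4))*101 = ((2*I*√14)*(-4))*101 = -8*I*√14*101 = -808*I*√14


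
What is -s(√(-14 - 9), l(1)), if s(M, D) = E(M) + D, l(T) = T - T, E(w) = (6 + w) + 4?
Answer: -10 - I*√23 ≈ -10.0 - 4.7958*I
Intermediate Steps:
E(w) = 10 + w
l(T) = 0
s(M, D) = 10 + D + M (s(M, D) = (10 + M) + D = 10 + D + M)
-s(√(-14 - 9), l(1)) = -(10 + 0 + √(-14 - 9)) = -(10 + 0 + √(-23)) = -(10 + 0 + I*√23) = -(10 + I*√23) = -10 - I*√23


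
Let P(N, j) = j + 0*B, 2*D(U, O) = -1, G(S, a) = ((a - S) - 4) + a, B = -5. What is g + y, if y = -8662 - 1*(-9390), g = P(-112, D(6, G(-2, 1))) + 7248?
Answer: 15951/2 ≈ 7975.5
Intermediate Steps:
G(S, a) = -4 - S + 2*a (G(S, a) = (-4 + a - S) + a = -4 - S + 2*a)
D(U, O) = -½ (D(U, O) = (½)*(-1) = -½)
P(N, j) = j (P(N, j) = j + 0*(-5) = j + 0 = j)
g = 14495/2 (g = -½ + 7248 = 14495/2 ≈ 7247.5)
y = 728 (y = -8662 + 9390 = 728)
g + y = 14495/2 + 728 = 15951/2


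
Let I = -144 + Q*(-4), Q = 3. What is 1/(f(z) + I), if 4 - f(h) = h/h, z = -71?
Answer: -1/153 ≈ -0.0065359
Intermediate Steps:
I = -156 (I = -144 + 3*(-4) = -144 - 12 = -156)
f(h) = 3 (f(h) = 4 - h/h = 4 - 1*1 = 4 - 1 = 3)
1/(f(z) + I) = 1/(3 - 156) = 1/(-153) = -1/153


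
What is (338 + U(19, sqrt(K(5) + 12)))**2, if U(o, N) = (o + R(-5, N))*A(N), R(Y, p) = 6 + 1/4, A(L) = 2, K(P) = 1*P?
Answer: 603729/4 ≈ 1.5093e+5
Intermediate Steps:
K(P) = P
R(Y, p) = 25/4 (R(Y, p) = 6 + 1/4 = 25/4)
U(o, N) = 25/2 + 2*o (U(o, N) = (o + 25/4)*2 = (25/4 + o)*2 = 25/2 + 2*o)
(338 + U(19, sqrt(K(5) + 12)))**2 = (338 + (25/2 + 2*19))**2 = (338 + (25/2 + 38))**2 = (338 + 101/2)**2 = (777/2)**2 = 603729/4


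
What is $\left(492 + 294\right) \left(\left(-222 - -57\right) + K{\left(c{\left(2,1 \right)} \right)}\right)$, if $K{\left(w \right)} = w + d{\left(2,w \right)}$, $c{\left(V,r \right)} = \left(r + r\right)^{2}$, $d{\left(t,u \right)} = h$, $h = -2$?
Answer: $-128118$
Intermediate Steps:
$d{\left(t,u \right)} = -2$
$c{\left(V,r \right)} = 4 r^{2}$ ($c{\left(V,r \right)} = \left(2 r\right)^{2} = 4 r^{2}$)
$K{\left(w \right)} = -2 + w$ ($K{\left(w \right)} = w - 2 = -2 + w$)
$\left(492 + 294\right) \left(\left(-222 - -57\right) + K{\left(c{\left(2,1 \right)} \right)}\right) = \left(492 + 294\right) \left(\left(-222 - -57\right) - \left(2 - 4 \cdot 1^{2}\right)\right) = 786 \left(\left(-222 + 57\right) + \left(-2 + 4 \cdot 1\right)\right) = 786 \left(-165 + \left(-2 + 4\right)\right) = 786 \left(-165 + 2\right) = 786 \left(-163\right) = -128118$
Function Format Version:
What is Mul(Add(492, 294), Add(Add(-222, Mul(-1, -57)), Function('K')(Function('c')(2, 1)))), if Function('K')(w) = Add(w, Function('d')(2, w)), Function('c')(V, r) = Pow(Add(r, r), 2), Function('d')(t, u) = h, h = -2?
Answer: -128118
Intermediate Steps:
Function('d')(t, u) = -2
Function('c')(V, r) = Mul(4, Pow(r, 2)) (Function('c')(V, r) = Pow(Mul(2, r), 2) = Mul(4, Pow(r, 2)))
Function('K')(w) = Add(-2, w) (Function('K')(w) = Add(w, -2) = Add(-2, w))
Mul(Add(492, 294), Add(Add(-222, Mul(-1, -57)), Function('K')(Function('c')(2, 1)))) = Mul(Add(492, 294), Add(Add(-222, Mul(-1, -57)), Add(-2, Mul(4, Pow(1, 2))))) = Mul(786, Add(Add(-222, 57), Add(-2, Mul(4, 1)))) = Mul(786, Add(-165, Add(-2, 4))) = Mul(786, Add(-165, 2)) = Mul(786, -163) = -128118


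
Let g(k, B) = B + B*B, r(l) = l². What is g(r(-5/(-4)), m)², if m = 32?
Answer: 1115136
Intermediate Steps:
g(k, B) = B + B²
g(r(-5/(-4)), m)² = (32*(1 + 32))² = (32*33)² = 1056² = 1115136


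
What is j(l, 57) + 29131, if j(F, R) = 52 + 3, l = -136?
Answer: 29186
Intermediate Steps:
j(F, R) = 55
j(l, 57) + 29131 = 55 + 29131 = 29186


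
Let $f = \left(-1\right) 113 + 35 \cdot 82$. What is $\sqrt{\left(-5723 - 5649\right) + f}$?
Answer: $i \sqrt{8615} \approx 92.817 i$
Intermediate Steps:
$f = 2757$ ($f = -113 + 2870 = 2757$)
$\sqrt{\left(-5723 - 5649\right) + f} = \sqrt{\left(-5723 - 5649\right) + 2757} = \sqrt{-11372 + 2757} = \sqrt{-8615} = i \sqrt{8615}$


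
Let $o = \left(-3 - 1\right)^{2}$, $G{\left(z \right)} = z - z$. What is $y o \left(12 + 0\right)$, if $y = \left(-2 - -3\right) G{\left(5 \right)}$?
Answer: $0$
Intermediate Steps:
$G{\left(z \right)} = 0$
$o = 16$ ($o = \left(-4\right)^{2} = 16$)
$y = 0$ ($y = \left(-2 - -3\right) 0 = \left(-2 + 3\right) 0 = 1 \cdot 0 = 0$)
$y o \left(12 + 0\right) = 0 \cdot 16 \left(12 + 0\right) = 0 \cdot 12 = 0$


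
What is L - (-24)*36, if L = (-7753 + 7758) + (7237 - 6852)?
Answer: 1254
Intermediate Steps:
L = 390 (L = 5 + 385 = 390)
L - (-24)*36 = 390 - (-24)*36 = 390 - 1*(-864) = 390 + 864 = 1254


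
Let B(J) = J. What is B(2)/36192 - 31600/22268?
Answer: -142952833/100740432 ≈ -1.4190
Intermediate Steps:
B(2)/36192 - 31600/22268 = 2/36192 - 31600/22268 = 2*(1/36192) - 31600*1/22268 = 1/18096 - 7900/5567 = -142952833/100740432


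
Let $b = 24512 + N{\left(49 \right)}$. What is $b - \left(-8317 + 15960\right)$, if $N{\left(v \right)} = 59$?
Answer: $16928$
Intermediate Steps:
$b = 24571$ ($b = 24512 + 59 = 24571$)
$b - \left(-8317 + 15960\right) = 24571 - \left(-8317 + 15960\right) = 24571 - 7643 = 16928$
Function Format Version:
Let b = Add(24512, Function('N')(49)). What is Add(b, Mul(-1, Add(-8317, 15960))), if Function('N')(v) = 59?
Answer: 16928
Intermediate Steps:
b = 24571 (b = Add(24512, 59) = 24571)
Add(b, Mul(-1, Add(-8317, 15960))) = Add(24571, Mul(-1, Add(-8317, 15960))) = Add(24571, Mul(-1, 7643)) = Add(24571, -7643) = 16928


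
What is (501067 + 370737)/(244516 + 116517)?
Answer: 871804/361033 ≈ 2.4147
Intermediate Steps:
(501067 + 370737)/(244516 + 116517) = 871804/361033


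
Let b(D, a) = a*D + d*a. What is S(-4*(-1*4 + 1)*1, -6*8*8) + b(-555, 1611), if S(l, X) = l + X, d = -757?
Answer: -2114004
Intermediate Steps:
b(D, a) = -757*a + D*a (b(D, a) = a*D - 757*a = D*a - 757*a = -757*a + D*a)
S(l, X) = X + l
S(-4*(-1*4 + 1)*1, -6*8*8) + b(-555, 1611) = (-6*8*8 - 4*(-1*4 + 1)*1) + 1611*(-757 - 555) = (-48*8 - 4*(-4 + 1)*1) + 1611*(-1312) = (-384 - 4*(-3)*1) - 2113632 = (-384 + 12*1) - 2113632 = (-384 + 12) - 2113632 = -372 - 2113632 = -2114004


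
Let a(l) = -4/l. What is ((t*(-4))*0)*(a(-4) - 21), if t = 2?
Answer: 0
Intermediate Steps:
((t*(-4))*0)*(a(-4) - 21) = ((2*(-4))*0)*(-4/(-4) - 21) = (-8*0)*(-4*(-1/4) - 21) = 0*(1 - 21) = 0*(-20) = 0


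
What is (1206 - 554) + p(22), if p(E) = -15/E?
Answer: 14329/22 ≈ 651.32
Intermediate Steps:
(1206 - 554) + p(22) = (1206 - 554) - 15/22 = 652 - 15*1/22 = 652 - 15/22 = 14329/22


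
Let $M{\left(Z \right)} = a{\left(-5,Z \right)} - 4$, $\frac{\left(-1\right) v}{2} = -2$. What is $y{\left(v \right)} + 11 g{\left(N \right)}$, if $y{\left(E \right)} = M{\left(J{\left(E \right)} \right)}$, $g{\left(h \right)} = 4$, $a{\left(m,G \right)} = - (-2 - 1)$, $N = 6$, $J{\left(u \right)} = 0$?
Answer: $43$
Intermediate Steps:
$v = 4$ ($v = \left(-2\right) \left(-2\right) = 4$)
$a{\left(m,G \right)} = 3$ ($a{\left(m,G \right)} = - (-2 - 1) = \left(-1\right) \left(-3\right) = 3$)
$M{\left(Z \right)} = -1$ ($M{\left(Z \right)} = 3 - 4 = -1$)
$y{\left(E \right)} = -1$
$y{\left(v \right)} + 11 g{\left(N \right)} = -1 + 11 \cdot 4 = -1 + 44 = 43$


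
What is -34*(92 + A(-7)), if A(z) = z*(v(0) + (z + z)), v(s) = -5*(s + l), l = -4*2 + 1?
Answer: 1870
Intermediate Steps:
l = -7 (l = -8 + 1 = -7)
v(s) = 35 - 5*s (v(s) = -5*(s - 7) = -5*(-7 + s) = 35 - 5*s)
A(z) = z*(35 + 2*z) (A(z) = z*((35 - 5*0) + (z + z)) = z*((35 + 0) + 2*z) = z*(35 + 2*z))
-34*(92 + A(-7)) = -34*(92 - 7*(35 + 2*(-7))) = -34*(92 - 7*(35 - 14)) = -34*(92 - 7*21) = -34*(92 - 147) = -34*(-55) = 1870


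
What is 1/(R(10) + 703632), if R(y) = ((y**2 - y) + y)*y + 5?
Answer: 1/704637 ≈ 1.4192e-6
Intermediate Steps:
R(y) = 5 + y**3 (R(y) = y**2*y + 5 = y**3 + 5 = 5 + y**3)
1/(R(10) + 703632) = 1/((5 + 10**3) + 703632) = 1/((5 + 1000) + 703632) = 1/(1005 + 703632) = 1/704637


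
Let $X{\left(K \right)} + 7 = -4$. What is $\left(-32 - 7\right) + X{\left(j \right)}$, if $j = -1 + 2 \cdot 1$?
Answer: $-50$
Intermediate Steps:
$j = 1$ ($j = -1 + 2 = 1$)
$X{\left(K \right)} = -11$ ($X{\left(K \right)} = -7 - 4 = -11$)
$\left(-32 - 7\right) + X{\left(j \right)} = \left(-32 - 7\right) - 11 = -39 - 11 = -50$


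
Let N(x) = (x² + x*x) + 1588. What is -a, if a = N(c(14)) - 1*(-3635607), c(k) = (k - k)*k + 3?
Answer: -3637213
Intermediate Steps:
c(k) = 3 (c(k) = 0*k + 3 = 0 + 3 = 3)
N(x) = 1588 + 2*x² (N(x) = (x² + x²) + 1588 = 2*x² + 1588 = 1588 + 2*x²)
a = 3637213 (a = (1588 + 2*3²) - 1*(-3635607) = (1588 + 2*9) + 3635607 = (1588 + 18) + 3635607 = 1606 + 3635607 = 3637213)
-a = -1*3637213 = -3637213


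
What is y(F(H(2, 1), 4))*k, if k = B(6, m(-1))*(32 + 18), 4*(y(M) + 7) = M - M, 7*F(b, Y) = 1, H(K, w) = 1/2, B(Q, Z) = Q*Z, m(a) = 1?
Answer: -2100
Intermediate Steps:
H(K, w) = 1/2
F(b, Y) = 1/7 (F(b, Y) = (1/7)*1 = 1/7)
y(M) = -7 (y(M) = -7 + (M - M)/4 = -7 + (1/4)*0 = -7 + 0 = -7)
k = 300 (k = (6*1)*(32 + 18) = 6*50 = 300)
y(F(H(2, 1), 4))*k = -7*300 = -2100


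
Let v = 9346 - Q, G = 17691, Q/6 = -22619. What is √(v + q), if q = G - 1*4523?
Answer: 2*√39557 ≈ 397.78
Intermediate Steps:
Q = -135714 (Q = 6*(-22619) = -135714)
q = 13168 (q = 17691 - 1*4523 = 17691 - 4523 = 13168)
v = 145060 (v = 9346 - 1*(-135714) = 9346 + 135714 = 145060)
√(v + q) = √(145060 + 13168) = √158228 = 2*√39557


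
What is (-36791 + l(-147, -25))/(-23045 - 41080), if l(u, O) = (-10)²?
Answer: 36691/64125 ≈ 0.57218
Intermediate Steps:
l(u, O) = 100
(-36791 + l(-147, -25))/(-23045 - 41080) = (-36791 + 100)/(-23045 - 41080) = -36691/(-64125) = -36691*(-1/64125) = 36691/64125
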